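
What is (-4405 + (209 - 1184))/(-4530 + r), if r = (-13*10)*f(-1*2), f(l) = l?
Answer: 538/427 ≈ 1.2600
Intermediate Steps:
r = 260 (r = (-13*10)*(-1*2) = -130*(-2) = 260)
(-4405 + (209 - 1184))/(-4530 + r) = (-4405 + (209 - 1184))/(-4530 + 260) = (-4405 - 975)/(-4270) = -5380*(-1/4270) = 538/427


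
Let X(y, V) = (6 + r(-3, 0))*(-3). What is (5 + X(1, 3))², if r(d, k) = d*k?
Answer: 169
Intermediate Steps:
X(y, V) = -18 (X(y, V) = (6 - 3*0)*(-3) = (6 + 0)*(-3) = 6*(-3) = -18)
(5 + X(1, 3))² = (5 - 18)² = (-13)² = 169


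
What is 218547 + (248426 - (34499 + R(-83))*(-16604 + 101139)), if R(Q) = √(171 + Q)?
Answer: -2915905992 - 169070*√22 ≈ -2.9167e+9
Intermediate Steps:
218547 + (248426 - (34499 + R(-83))*(-16604 + 101139)) = 218547 + (248426 - (34499 + √(171 - 83))*(-16604 + 101139)) = 218547 + (248426 - (34499 + √88)*84535) = 218547 + (248426 - (34499 + 2*√22)*84535) = 218547 + (248426 - (2916372965 + 169070*√22)) = 218547 + (248426 + (-2916372965 - 169070*√22)) = 218547 + (-2916124539 - 169070*√22) = -2915905992 - 169070*√22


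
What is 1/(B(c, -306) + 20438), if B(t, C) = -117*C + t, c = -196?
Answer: 1/56044 ≈ 1.7843e-5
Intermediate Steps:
B(t, C) = t - 117*C
1/(B(c, -306) + 20438) = 1/((-196 - 117*(-306)) + 20438) = 1/((-196 + 35802) + 20438) = 1/(35606 + 20438) = 1/56044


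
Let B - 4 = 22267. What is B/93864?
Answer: 22271/93864 ≈ 0.23727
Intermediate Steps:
B = 22271 (B = 4 + 22267 = 22271)
B/93864 = 22271/93864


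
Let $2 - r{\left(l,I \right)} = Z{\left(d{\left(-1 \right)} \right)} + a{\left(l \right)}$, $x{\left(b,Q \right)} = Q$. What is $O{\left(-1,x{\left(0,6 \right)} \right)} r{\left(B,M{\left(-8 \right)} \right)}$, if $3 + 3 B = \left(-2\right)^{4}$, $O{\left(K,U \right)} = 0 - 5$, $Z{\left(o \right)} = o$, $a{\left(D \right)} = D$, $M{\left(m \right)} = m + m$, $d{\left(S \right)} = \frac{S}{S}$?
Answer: $\frac{50}{3} \approx 16.667$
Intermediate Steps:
$d{\left(S \right)} = 1$
$M{\left(m \right)} = 2 m$
$O{\left(K,U \right)} = -5$ ($O{\left(K,U \right)} = 0 - 5 = -5$)
$B = \frac{13}{3}$ ($B = -1 + \frac{\left(-2\right)^{4}}{3} = -1 + \frac{1}{3} \cdot 16 = -1 + \frac{16}{3} = \frac{13}{3} \approx 4.3333$)
$r{\left(l,I \right)} = 1 - l$ ($r{\left(l,I \right)} = 2 - \left(1 + l\right) = 1 - l$)
$O{\left(-1,x{\left(0,6 \right)} \right)} r{\left(B,M{\left(-8 \right)} \right)} = - 5 \left(1 - \frac{13}{3}\right) = \left(-5\right) \left(- \frac{10}{3}\right) = \frac{50}{3}$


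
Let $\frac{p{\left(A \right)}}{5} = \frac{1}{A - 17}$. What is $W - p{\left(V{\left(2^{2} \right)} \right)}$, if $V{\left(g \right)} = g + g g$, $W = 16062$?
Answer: $\frac{48181}{3} \approx 16060.0$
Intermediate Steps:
$V{\left(g \right)} = g + g^{2}$
$p{\left(A \right)} = \frac{5}{-17 + A}$ ($p{\left(A \right)} = \frac{5}{A - 17} = \frac{5}{-17 + A}$)
$W - p{\left(V{\left(2^{2} \right)} \right)} = 16062 - \frac{5}{-17 + 2^{2} \left(1 + 2^{2}\right)} = 16062 - \frac{5}{-17 + 4 \left(1 + 4\right)} = 16062 - \frac{5}{-17 + 4 \cdot 5} = 16062 - \frac{5}{-17 + 20} = 16062 - \frac{5}{3} = \frac{48181}{3}$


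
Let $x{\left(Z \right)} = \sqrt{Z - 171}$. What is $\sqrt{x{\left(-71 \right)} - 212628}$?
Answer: $\sqrt{-212628 + 11 i \sqrt{2}} \approx 0.017 + 461.12 i$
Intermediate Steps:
$x{\left(Z \right)} = \sqrt{-171 + Z}$
$\sqrt{x{\left(-71 \right)} - 212628} = \sqrt{\sqrt{-171 - 71} - 212628} = \sqrt{\sqrt{-242} - 212628} = \sqrt{11 i \sqrt{2} - 212628} = \sqrt{-212628 + 11 i \sqrt{2}}$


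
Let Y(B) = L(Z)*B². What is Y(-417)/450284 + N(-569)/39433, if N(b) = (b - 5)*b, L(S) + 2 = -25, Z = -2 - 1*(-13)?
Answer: -38072597195/17756048972 ≈ -2.1442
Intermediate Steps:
Z = 11 (Z = -2 + 13 = 11)
L(S) = -27 (L(S) = -2 - 25 = -27)
Y(B) = -27*B²
N(b) = b*(-5 + b) (N(b) = (-5 + b)*b = b*(-5 + b))
Y(-417)/450284 + N(-569)/39433 = -27*(-417)²/450284 - 569*(-5 - 569)/39433 = -27*173889*(1/450284) - 569*(-574)*(1/39433) = -4695003*1/450284 + 326606*(1/39433) = -4695003/450284 + 326606/39433 = -38072597195/17756048972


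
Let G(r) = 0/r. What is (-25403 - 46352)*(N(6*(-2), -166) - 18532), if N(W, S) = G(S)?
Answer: 1329763660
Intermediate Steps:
G(r) = 0
N(W, S) = 0
(-25403 - 46352)*(N(6*(-2), -166) - 18532) = (-25403 - 46352)*(0 - 18532) = -71755*(-18532) = 1329763660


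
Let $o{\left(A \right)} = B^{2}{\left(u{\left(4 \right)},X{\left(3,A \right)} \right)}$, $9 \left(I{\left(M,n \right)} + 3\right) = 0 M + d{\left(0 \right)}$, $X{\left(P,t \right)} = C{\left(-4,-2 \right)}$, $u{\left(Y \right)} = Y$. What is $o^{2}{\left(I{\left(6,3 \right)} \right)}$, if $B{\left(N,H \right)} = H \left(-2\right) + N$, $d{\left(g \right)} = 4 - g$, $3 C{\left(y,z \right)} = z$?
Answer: $\frac{65536}{81} \approx 809.09$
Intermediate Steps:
$C{\left(y,z \right)} = \frac{z}{3}$
$X{\left(P,t \right)} = - \frac{2}{3}$ ($X{\left(P,t \right)} = \frac{1}{3} \left(-2\right) = - \frac{2}{3}$)
$I{\left(M,n \right)} = - \frac{23}{9}$ ($I{\left(M,n \right)} = -3 + \frac{0 M + \left(4 - 0\right)}{9} = -3 + \frac{0 + \left(4 + 0\right)}{9} = -3 + \frac{0 + 4}{9} = -3 + \frac{1}{9} \cdot 4 = -3 + \frac{4}{9} = - \frac{23}{9}$)
$B{\left(N,H \right)} = N - 2 H$ ($B{\left(N,H \right)} = - 2 H + N = N - 2 H$)
$o{\left(A \right)} = \frac{256}{9}$ ($o{\left(A \right)} = \left(4 - - \frac{4}{3}\right)^{2} = \left(4 + \frac{4}{3}\right)^{2} = \left(\frac{16}{3}\right)^{2} = \frac{256}{9}$)
$o^{2}{\left(I{\left(6,3 \right)} \right)} = \left(\frac{256}{9}\right)^{2} = \frac{65536}{81}$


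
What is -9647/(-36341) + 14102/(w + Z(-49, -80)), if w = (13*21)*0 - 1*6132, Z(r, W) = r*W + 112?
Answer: -246111041/38158050 ≈ -6.4498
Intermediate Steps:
Z(r, W) = 112 + W*r (Z(r, W) = W*r + 112 = 112 + W*r)
w = -6132 (w = 273*0 - 6132 = 0 - 6132 = -6132)
-9647/(-36341) + 14102/(w + Z(-49, -80)) = -9647/(-36341) + 14102/(-6132 + (112 - 80*(-49))) = -9647*(-1/36341) + 14102/(-6132 + (112 + 3920)) = 9647/36341 + 14102/(-6132 + 4032) = 9647/36341 + 14102/(-2100) = 9647/36341 + 14102*(-1/2100) = 9647/36341 - 7051/1050 = -246111041/38158050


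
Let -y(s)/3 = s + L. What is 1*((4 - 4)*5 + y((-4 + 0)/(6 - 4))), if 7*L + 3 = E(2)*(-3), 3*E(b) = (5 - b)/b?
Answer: 111/14 ≈ 7.9286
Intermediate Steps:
E(b) = (5 - b)/(3*b) (E(b) = ((5 - b)/b)/3 = (5 - b)/(3*b))
L = -9/14 (L = -3/7 + (((⅓)*(5 - 1*2)/2)*(-3))/7 = -3/7 + (((⅓)*(½)*(5 - 2))*(-3))/7 = -3/7 + (((⅓)*(½)*3)*(-3))/7 = -3/7 + ((½)*(-3))/7 = -3/7 + (⅐)*(-3/2) = -3/7 - 3/14 = -9/14 ≈ -0.64286)
y(s) = 27/14 - 3*s (y(s) = -3*(s - 9/14) = -3*(-9/14 + s) = 27/14 - 3*s)
1*((4 - 4)*5 + y((-4 + 0)/(6 - 4))) = 1*((4 - 4)*5 + (27/14 - 3*(-4 + 0)/(6 - 4))) = 1*(0*5 + (27/14 - (-12)/2)) = 1*(0 + (27/14 - (-12)/2)) = 1*(0 + (27/14 - 3*(-2))) = 1*(0 + (27/14 + 6)) = 1*(0 + 111/14) = 1*(111/14) = 111/14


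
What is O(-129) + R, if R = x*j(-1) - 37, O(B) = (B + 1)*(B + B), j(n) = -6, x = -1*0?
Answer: 32987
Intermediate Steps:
x = 0
O(B) = 2*B*(1 + B) (O(B) = (1 + B)*(2*B) = 2*B*(1 + B))
R = -37 (R = 0*(-6) - 37 = 0 - 37 = -37)
O(-129) + R = 2*(-129)*(1 - 129) - 37 = 2*(-129)*(-128) - 37 = 33024 - 37 = 32987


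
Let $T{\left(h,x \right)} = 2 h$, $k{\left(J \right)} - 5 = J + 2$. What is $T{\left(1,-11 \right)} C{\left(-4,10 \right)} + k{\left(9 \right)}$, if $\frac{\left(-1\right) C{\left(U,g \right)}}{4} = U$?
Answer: $48$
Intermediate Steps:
$C{\left(U,g \right)} = - 4 U$
$k{\left(J \right)} = 7 + J$ ($k{\left(J \right)} = 5 + \left(J + 2\right) = 5 + \left(2 + J\right) = 7 + J$)
$T{\left(1,-11 \right)} C{\left(-4,10 \right)} + k{\left(9 \right)} = 2 \cdot 1 \left(\left(-4\right) \left(-4\right)\right) + \left(7 + 9\right) = 2 \cdot 16 + 16 = 32 + 16 = 48$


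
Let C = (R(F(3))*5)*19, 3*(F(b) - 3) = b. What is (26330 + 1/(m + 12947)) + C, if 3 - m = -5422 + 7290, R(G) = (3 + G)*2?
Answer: 306528121/11082 ≈ 27660.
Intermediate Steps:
F(b) = 3 + b/3
R(G) = 6 + 2*G
m = -1865 (m = 3 - (-5422 + 7290) = 3 - 1*1868 = 3 - 1868 = -1865)
C = 1330 (C = ((6 + 2*(3 + (⅓)*3))*5)*19 = ((6 + 2*(3 + 1))*5)*19 = ((6 + 2*4)*5)*19 = ((6 + 8)*5)*19 = (14*5)*19 = 70*19 = 1330)
(26330 + 1/(m + 12947)) + C = (26330 + 1/(-1865 + 12947)) + 1330 = (26330 + 1/11082) + 1330 = 291789061/11082 + 1330 = 306528121/11082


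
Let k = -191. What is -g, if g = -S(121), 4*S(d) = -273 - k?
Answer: -41/2 ≈ -20.500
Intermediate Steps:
S(d) = -41/2 (S(d) = (-273 - 1*(-191))/4 = (-273 + 191)/4 = (¼)*(-82) = -41/2)
g = 41/2 (g = -1*(-41/2) = 41/2 ≈ 20.500)
-g = -1*41/2 = -41/2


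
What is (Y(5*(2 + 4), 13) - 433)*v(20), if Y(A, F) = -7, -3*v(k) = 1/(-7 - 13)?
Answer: -22/3 ≈ -7.3333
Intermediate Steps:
v(k) = 1/60 (v(k) = -1/(3*(-7 - 13)) = -1/3/(-20) = -1/3*(-1/20) = 1/60)
(Y(5*(2 + 4), 13) - 433)*v(20) = (-7 - 433)*(1/60) = -440*1/60 = -22/3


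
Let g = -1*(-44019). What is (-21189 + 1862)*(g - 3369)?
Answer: -785642550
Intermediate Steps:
g = 44019
(-21189 + 1862)*(g - 3369) = (-21189 + 1862)*(44019 - 3369) = -19327*40650 = -785642550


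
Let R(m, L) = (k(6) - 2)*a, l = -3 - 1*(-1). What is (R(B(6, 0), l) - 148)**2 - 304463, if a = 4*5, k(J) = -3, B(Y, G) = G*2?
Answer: -242959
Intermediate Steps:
B(Y, G) = 2*G
a = 20
l = -2 (l = -3 + 1 = -2)
R(m, L) = -100 (R(m, L) = (-3 - 2)*20 = -5*20 = -100)
(R(B(6, 0), l) - 148)**2 - 304463 = (-100 - 148)**2 - 304463 = (-248)**2 - 304463 = 61504 - 304463 = -242959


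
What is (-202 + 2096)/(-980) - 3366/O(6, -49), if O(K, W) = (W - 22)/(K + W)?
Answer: -70988857/34790 ≈ -2040.5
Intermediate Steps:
O(K, W) = (-22 + W)/(K + W)
(-202 + 2096)/(-980) - 3366/O(6, -49) = (-202 + 2096)/(-980) - 3366*(6 - 49)/(-22 - 49) = 1894*(-1/980) - 3366/(-71/(-43)) = -947/490 - 3366/((-1/43*(-71))) = -947/490 - 3366/71/43 = -947/490 - 3366*43/71 = -947/490 - 144738/71 = -70988857/34790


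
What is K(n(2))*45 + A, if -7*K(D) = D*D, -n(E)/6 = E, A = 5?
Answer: -6445/7 ≈ -920.71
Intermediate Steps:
n(E) = -6*E
K(D) = -D²/7 (K(D) = -D*D/7 = -D²/7)
K(n(2))*45 + A = -(-6*2)²/7*45 + 5 = -⅐*(-12)²*45 + 5 = -⅐*144*45 + 5 = -144/7*45 + 5 = -6480/7 + 5 = -6445/7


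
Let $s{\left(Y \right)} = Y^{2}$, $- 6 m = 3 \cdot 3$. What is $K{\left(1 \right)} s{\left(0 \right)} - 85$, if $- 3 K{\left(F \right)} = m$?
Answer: $-85$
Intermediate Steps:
$m = - \frac{3}{2}$ ($m = - \frac{3 \cdot 3}{6} = \left(- \frac{1}{6}\right) 9 = - \frac{3}{2} \approx -1.5$)
$K{\left(F \right)} = \frac{1}{2}$ ($K{\left(F \right)} = \left(- \frac{1}{3}\right) \left(- \frac{3}{2}\right) = \frac{1}{2}$)
$K{\left(1 \right)} s{\left(0 \right)} - 85 = \frac{0^{2}}{2} - 85 = \frac{1}{2} \cdot 0 - 85 = 0 - 85 = -85$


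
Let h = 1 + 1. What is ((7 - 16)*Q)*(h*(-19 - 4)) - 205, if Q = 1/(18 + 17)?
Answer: -6761/35 ≈ -193.17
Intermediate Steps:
h = 2
Q = 1/35 ≈ 0.028571
((7 - 16)*Q)*(h*(-19 - 4)) - 205 = ((7 - 16)*(1/35))*(2*(-19 - 4)) - 205 = (-9*1/35)*(2*(-23)) - 205 = -9/35*(-46) - 205 = 414/35 - 205 = -6761/35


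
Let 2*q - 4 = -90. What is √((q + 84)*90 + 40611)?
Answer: √44301 ≈ 210.48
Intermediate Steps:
q = -43 (q = 2 + (½)*(-90) = 2 - 45 = -43)
√((q + 84)*90 + 40611) = √((-43 + 84)*90 + 40611) = √(41*90 + 40611) = √(3690 + 40611) = √44301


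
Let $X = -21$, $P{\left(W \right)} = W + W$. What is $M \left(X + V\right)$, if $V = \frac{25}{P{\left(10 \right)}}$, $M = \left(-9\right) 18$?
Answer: $\frac{6399}{2} \approx 3199.5$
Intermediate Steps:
$P{\left(W \right)} = 2 W$
$M = -162$
$V = \frac{5}{4}$ ($V = \frac{25}{2 \cdot 10} = \frac{25}{20} = 25 \cdot \frac{1}{20} = \frac{5}{4} \approx 1.25$)
$M \left(X + V\right) = - 162 \left(-21 + \frac{5}{4}\right) = \left(-162\right) \left(- \frac{79}{4}\right) = \frac{6399}{2}$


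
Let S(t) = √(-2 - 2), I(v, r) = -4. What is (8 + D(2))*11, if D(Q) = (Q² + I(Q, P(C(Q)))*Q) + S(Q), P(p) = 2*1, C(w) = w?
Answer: 44 + 22*I ≈ 44.0 + 22.0*I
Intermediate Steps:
P(p) = 2
S(t) = 2*I (S(t) = √(-4) = 2*I)
D(Q) = Q² - 4*Q + 2*I (D(Q) = (Q² - 4*Q) + 2*I = Q² - 4*Q + 2*I)
(8 + D(2))*11 = (8 + (2² - 4*2 + 2*I))*11 = (8 + (4 - 8 + 2*I))*11 = (8 + (-4 + 2*I))*11 = (4 + 2*I)*11 = 44 + 22*I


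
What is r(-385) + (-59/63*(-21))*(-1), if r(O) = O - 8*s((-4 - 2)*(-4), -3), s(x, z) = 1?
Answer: -1238/3 ≈ -412.67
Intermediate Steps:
r(O) = -8 + O (r(O) = O - 8*1 = O - 8 = -8 + O)
r(-385) + (-59/63*(-21))*(-1) = (-8 - 385) + (-59/63*(-21))*(-1) = -393 + (-59*1/63*(-21))*(-1) = -393 - 59/63*(-21)*(-1) = -393 + (59/3)*(-1) = -393 - 59/3 = -1238/3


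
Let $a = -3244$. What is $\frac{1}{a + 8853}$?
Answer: $\frac{1}{5609} \approx 0.00017828$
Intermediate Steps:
$\frac{1}{a + 8853} = \frac{1}{-3244 + 8853} = \frac{1}{5609}$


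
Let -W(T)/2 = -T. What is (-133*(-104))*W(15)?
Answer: 414960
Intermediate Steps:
W(T) = 2*T (W(T) = -(-2)*T = 2*T)
(-133*(-104))*W(15) = (-133*(-104))*(2*15) = 13832*30 = 414960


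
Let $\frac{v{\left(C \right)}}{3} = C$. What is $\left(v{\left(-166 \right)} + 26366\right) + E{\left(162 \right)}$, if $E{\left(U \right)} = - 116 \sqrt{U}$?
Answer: $25868 - 1044 \sqrt{2} \approx 24392.0$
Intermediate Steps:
$v{\left(C \right)} = 3 C$
$\left(v{\left(-166 \right)} + 26366\right) + E{\left(162 \right)} = \left(3 \left(-166\right) + 26366\right) - 116 \sqrt{162} = \left(-498 + 26366\right) - 116 \cdot 9 \sqrt{2} = 25868 - 1044 \sqrt{2}$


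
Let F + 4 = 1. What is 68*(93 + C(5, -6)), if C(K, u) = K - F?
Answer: 6868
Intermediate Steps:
F = -3 (F = -4 + 1 = -3)
C(K, u) = 3 + K (C(K, u) = K - 1*(-3) = K + 3 = 3 + K)
68*(93 + C(5, -6)) = 68*(93 + (3 + 5)) = 68*(93 + 8) = 68*101 = 6868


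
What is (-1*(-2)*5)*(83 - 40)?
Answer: 430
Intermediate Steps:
(-1*(-2)*5)*(83 - 40) = (2*5)*43 = 10*43 = 430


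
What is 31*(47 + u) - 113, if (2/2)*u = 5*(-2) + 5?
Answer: 1189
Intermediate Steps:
u = -5 (u = 5*(-2) + 5 = -10 + 5 = -5)
31*(47 + u) - 113 = 31*(47 - 5) - 113 = 31*42 - 113 = 1302 - 113 = 1189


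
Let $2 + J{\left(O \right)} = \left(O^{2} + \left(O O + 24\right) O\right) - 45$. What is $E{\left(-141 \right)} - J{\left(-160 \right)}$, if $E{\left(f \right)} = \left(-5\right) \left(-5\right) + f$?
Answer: $4074171$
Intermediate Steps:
$E{\left(f \right)} = 25 + f$
$J{\left(O \right)} = -47 + O^{2} + O \left(24 + O^{2}\right)$ ($J{\left(O \right)} = -2 - \left(45 - O^{2} - \left(O O + 24\right) O\right) = -2 - \left(45 - O^{2} - \left(O^{2} + 24\right) O\right) = -2 - \left(45 - O^{2} - \left(24 + O^{2}\right) O\right) = -2 - \left(45 - O^{2} - O \left(24 + O^{2}\right)\right) = -2 + \left(-45 + O^{2} + O \left(24 + O^{2}\right)\right) = -47 + O^{2} + O \left(24 + O^{2}\right)$)
$E{\left(-141 \right)} - J{\left(-160 \right)} = \left(25 - 141\right) - \left(-47 + \left(-160\right)^{2} + \left(-160\right)^{3} + 24 \left(-160\right)\right) = -116 - \left(-47 + 25600 - 4096000 - 3840\right) = -116 - -4074287 = -116 + 4074287 = 4074171$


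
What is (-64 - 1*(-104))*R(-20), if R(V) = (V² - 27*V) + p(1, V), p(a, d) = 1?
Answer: 37640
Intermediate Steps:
R(V) = 1 + V² - 27*V (R(V) = (V² - 27*V) + 1 = 1 + V² - 27*V)
(-64 - 1*(-104))*R(-20) = (-64 - 1*(-104))*(1 + (-20)² - 27*(-20)) = (-64 + 104)*(1 + 400 + 540) = 40*941 = 37640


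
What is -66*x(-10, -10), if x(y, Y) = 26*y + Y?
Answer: 17820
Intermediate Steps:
x(y, Y) = Y + 26*y
-66*x(-10, -10) = -66*(-10 + 26*(-10)) = -66*(-10 - 260) = -66*(-270) = 17820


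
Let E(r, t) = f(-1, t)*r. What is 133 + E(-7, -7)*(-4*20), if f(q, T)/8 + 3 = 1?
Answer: -8827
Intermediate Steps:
f(q, T) = -16 (f(q, T) = -24 + 8*1 = -24 + 8 = -16)
E(r, t) = -16*r
133 + E(-7, -7)*(-4*20) = 133 + (-16*(-7))*(-4*20) = 133 + 112*(-80) = 133 - 8960 = -8827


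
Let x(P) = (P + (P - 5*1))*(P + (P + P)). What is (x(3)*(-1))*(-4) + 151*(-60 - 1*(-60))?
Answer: 36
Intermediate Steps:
x(P) = 3*P*(-5 + 2*P) (x(P) = (P + (P - 5))*(P + 2*P) = (P + (-5 + P))*(3*P) = (-5 + 2*P)*(3*P) = 3*P*(-5 + 2*P))
(x(3)*(-1))*(-4) + 151*(-60 - 1*(-60)) = ((3*3*(-5 + 2*3))*(-1))*(-4) + 151*(-60 - 1*(-60)) = ((3*3*(-5 + 6))*(-1))*(-4) + 151*(-60 + 60) = ((3*3*1)*(-1))*(-4) + 151*0 = (9*(-1))*(-4) + 0 = -9*(-4) + 0 = 36 + 0 = 36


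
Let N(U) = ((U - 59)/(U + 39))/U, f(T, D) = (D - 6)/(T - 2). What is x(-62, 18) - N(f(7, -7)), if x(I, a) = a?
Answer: 2932/169 ≈ 17.349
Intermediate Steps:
f(T, D) = (-6 + D)/(-2 + T)
N(U) = (-59 + U)/(U*(39 + U)) (N(U) = ((-59 + U)/(39 + U))/U = (-59 + U)/(U*(39 + U)))
x(-62, 18) - N(f(7, -7)) = 18 - (-59 + (-6 - 7)/(-2 + 7))/(((-6 - 7)/(-2 + 7))*(39 + (-6 - 7)/(-2 + 7))) = 18 - (-59 - 13/5)/((-13/5)*(39 - 13/5)) = 18 - (-5)*(-308)/(13*182/5*5) = 18 - (-5)*5*(-308)/(13*182*5) = 18 - 1*110/169 = 18 - 110/169 = 2932/169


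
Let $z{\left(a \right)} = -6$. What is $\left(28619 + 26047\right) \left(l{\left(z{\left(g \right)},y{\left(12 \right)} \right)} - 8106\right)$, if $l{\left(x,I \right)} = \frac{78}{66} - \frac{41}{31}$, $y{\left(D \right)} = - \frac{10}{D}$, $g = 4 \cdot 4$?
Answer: $- \frac{151107429204}{341} \approx -4.4313 \cdot 10^{8}$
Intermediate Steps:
$g = 16$
$l{\left(x,I \right)} = - \frac{48}{341}$ ($l{\left(x,I \right)} = 78 \cdot \frac{1}{66} - \frac{41}{31} = \frac{13}{11} - \frac{41}{31} = - \frac{48}{341}$)
$\left(28619 + 26047\right) \left(l{\left(z{\left(g \right)},y{\left(12 \right)} \right)} - 8106\right) = \left(28619 + 26047\right) \left(- \frac{48}{341} - 8106\right) = 54666 \left(- \frac{48}{341} + \left(-12603 + 4497\right)\right) = 54666 \left(- \frac{48}{341} - 8106\right) = 54666 \left(- \frac{2764194}{341}\right) = - \frac{151107429204}{341}$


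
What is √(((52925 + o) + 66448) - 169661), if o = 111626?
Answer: √61338 ≈ 247.67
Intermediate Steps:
√(((52925 + o) + 66448) - 169661) = √(((52925 + 111626) + 66448) - 169661) = √((164551 + 66448) - 169661) = √(230999 - 169661) = √61338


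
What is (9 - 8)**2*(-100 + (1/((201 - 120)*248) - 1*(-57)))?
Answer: -863783/20088 ≈ -43.000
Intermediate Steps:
(9 - 8)**2*(-100 + (1/((201 - 120)*248) - 1*(-57))) = 1**2*(-100 + ((1/248)/81 + 57)) = 1*(-100 + ((1/81)*(1/248) + 57)) = 1*(-100 + (1/20088 + 57)) = 1*(-100 + 1145017/20088) = 1*(-863783/20088) = -863783/20088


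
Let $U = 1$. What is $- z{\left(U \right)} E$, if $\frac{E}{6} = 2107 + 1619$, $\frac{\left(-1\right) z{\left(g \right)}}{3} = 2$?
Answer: $134136$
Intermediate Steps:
$z{\left(g \right)} = -6$ ($z{\left(g \right)} = \left(-3\right) 2 = -6$)
$E = 22356$ ($E = 6 \left(2107 + 1619\right) = 6 \cdot 3726 = 22356$)
$- z{\left(U \right)} E = \left(-1\right) \left(-6\right) 22356 = 6 \cdot 22356 = 134136$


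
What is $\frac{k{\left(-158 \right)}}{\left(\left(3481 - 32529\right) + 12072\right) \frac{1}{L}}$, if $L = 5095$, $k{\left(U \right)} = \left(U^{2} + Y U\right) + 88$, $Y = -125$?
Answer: $- \frac{114133095}{8488} \approx -13446.0$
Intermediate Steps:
$k{\left(U \right)} = 88 + U^{2} - 125 U$ ($k{\left(U \right)} = \left(U^{2} - 125 U\right) + 88 = 88 + U^{2} - 125 U$)
$\frac{k{\left(-158 \right)}}{\left(\left(3481 - 32529\right) + 12072\right) \frac{1}{L}} = \frac{88 + \left(-158\right)^{2} - -19750}{\left(\left(3481 - 32529\right) + 12072\right) \frac{1}{5095}} = \frac{88 + 24964 + 19750}{\left(-29048 + 12072\right) \frac{1}{5095}} = \frac{44802}{\left(-16976\right) \frac{1}{5095}} = \frac{44802}{- \frac{16976}{5095}} = 44802 \left(- \frac{5095}{16976}\right) = - \frac{114133095}{8488}$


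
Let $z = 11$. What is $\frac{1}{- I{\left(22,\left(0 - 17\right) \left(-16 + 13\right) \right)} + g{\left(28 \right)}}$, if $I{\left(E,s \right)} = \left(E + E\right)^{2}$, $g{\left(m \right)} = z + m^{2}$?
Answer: $- \frac{1}{1141} \approx -0.00087642$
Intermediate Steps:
$g{\left(m \right)} = 11 + m^{2}$
$I{\left(E,s \right)} = 4 E^{2}$ ($I{\left(E,s \right)} = \left(2 E\right)^{2} = 4 E^{2}$)
$\frac{1}{- I{\left(22,\left(0 - 17\right) \left(-16 + 13\right) \right)} + g{\left(28 \right)}} = \frac{1}{- 4 \cdot 22^{2} + \left(11 + 28^{2}\right)} = \frac{1}{- 4 \cdot 484 + \left(11 + 784\right)} = \frac{1}{\left(-1\right) 1936 + 795} = \frac{1}{-1936 + 795} = \frac{1}{-1141} = - \frac{1}{1141}$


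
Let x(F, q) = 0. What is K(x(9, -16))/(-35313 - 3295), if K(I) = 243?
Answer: -243/38608 ≈ -0.0062940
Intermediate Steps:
K(x(9, -16))/(-35313 - 3295) = 243/(-35313 - 3295) = 243/(-38608) = 243*(-1/38608) = -243/38608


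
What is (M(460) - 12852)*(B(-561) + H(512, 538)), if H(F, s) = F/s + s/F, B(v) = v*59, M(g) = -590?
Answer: 15318447005719/34432 ≈ 4.4489e+8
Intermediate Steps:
B(v) = 59*v
(M(460) - 12852)*(B(-561) + H(512, 538)) = (-590 - 12852)*(59*(-561) + (512/538 + 538/512)) = -13442*(-33099 + (512*(1/538) + 538*(1/512))) = -13442*(-33099 + (256/269 + 269/256)) = -13442*(-33099 + 137897/68864) = -13442*(-2279191639/68864) = 15318447005719/34432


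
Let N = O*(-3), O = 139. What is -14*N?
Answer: 5838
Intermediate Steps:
N = -417 (N = 139*(-3) = -417)
-14*N = -14*(-417) = 5838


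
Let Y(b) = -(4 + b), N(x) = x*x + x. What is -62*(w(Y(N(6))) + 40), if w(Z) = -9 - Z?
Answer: -4774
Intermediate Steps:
N(x) = x + x² (N(x) = x² + x = x + x²)
Y(b) = -4 - b
-62*(w(Y(N(6))) + 40) = -62*((-9 - (-4 - 6*(1 + 6))) + 40) = -62*((-9 - (-4 - 6*7)) + 40) = -62*((-9 - (-4 - 1*42)) + 40) = -62*((-9 - (-4 - 42)) + 40) = -62*((-9 - 1*(-46)) + 40) = -62*((-9 + 46) + 40) = -62*(37 + 40) = -62*77 = -4774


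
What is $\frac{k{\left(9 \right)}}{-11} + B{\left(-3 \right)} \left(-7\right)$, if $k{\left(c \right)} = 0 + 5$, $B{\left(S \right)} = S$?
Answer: $\frac{226}{11} \approx 20.545$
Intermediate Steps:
$k{\left(c \right)} = 5$
$\frac{k{\left(9 \right)}}{-11} + B{\left(-3 \right)} \left(-7\right) = \frac{5}{-11} - -21 = 5 \left(- \frac{1}{11}\right) + 21 = - \frac{5}{11} + 21 = \frac{226}{11}$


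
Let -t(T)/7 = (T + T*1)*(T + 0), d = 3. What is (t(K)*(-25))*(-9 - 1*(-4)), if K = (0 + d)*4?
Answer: -252000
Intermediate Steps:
K = 12 (K = (0 + 3)*4 = 3*4 = 12)
t(T) = -14*T² (t(T) = -7*(T + T*1)*(T + 0) = -7*(T + T)*T = -7*2*T*T = -14*T²)
(t(K)*(-25))*(-9 - 1*(-4)) = (-14*12²*(-25))*(-9 - 1*(-4)) = (-14*144*(-25))*(-9 + 4) = -2016*(-25)*(-5) = 50400*(-5) = -252000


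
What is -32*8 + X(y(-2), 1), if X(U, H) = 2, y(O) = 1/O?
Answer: -254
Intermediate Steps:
y(O) = 1/O
-32*8 + X(y(-2), 1) = -32*8 + 2 = -256 + 2 = -254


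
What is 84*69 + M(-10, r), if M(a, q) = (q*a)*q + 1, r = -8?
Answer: 5157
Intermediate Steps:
M(a, q) = 1 + a*q² (M(a, q) = (a*q)*q + 1 = a*q² + 1 = 1 + a*q²)
84*69 + M(-10, r) = 84*69 + (1 - 10*(-8)²) = 5796 + (1 - 10*64) = 5796 + (1 - 640) = 5796 - 639 = 5157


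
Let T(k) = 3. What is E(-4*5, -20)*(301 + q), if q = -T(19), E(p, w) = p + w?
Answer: -11920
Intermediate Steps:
q = -3 (q = -1*3 = -3)
E(-4*5, -20)*(301 + q) = (-4*5 - 20)*(301 - 3) = (-20 - 20)*298 = -40*298 = -11920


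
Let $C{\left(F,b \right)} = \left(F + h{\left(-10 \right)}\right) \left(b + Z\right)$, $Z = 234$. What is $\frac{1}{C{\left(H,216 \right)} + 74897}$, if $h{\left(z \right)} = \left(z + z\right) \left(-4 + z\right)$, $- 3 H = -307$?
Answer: $\frac{1}{246947} \approx 4.0494 \cdot 10^{-6}$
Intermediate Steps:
$H = \frac{307}{3}$ ($H = \left(- \frac{1}{3}\right) \left(-307\right) = \frac{307}{3} \approx 102.33$)
$h{\left(z \right)} = 2 z \left(-4 + z\right)$
$C{\left(F,b \right)} = \left(234 + b\right) \left(280 + F\right)$ ($C{\left(F,b \right)} = \left(F + 2 \left(-10\right) \left(-4 - 10\right)\right) \left(b + 234\right) = \left(F + 2 \left(-10\right) \left(-14\right)\right) \left(234 + b\right) = \left(F + 280\right) \left(234 + b\right) = \left(280 + F\right) \left(234 + b\right) = \left(234 + b\right) \left(280 + F\right)$)
$\frac{1}{C{\left(H,216 \right)} + 74897} = \frac{1}{\left(65520 + 234 \cdot \frac{307}{3} + 280 \cdot 216 + \frac{307}{3} \cdot 216\right) + 74897} = \frac{1}{\left(65520 + 23946 + 60480 + 22104\right) + 74897} = \frac{1}{172050 + 74897} = \frac{1}{246947}$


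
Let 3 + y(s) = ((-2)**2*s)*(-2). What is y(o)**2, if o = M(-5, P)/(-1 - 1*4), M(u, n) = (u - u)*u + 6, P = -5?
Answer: 1089/25 ≈ 43.560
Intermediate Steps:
M(u, n) = 6 (M(u, n) = 0*u + 6 = 0 + 6 = 6)
o = -6/5 (o = 6/(-1 - 1*4) = 6/(-1 - 4) = 6/(-5) = 6*(-1/5) = -6/5 ≈ -1.2000)
y(s) = -3 - 8*s (y(s) = -3 + ((-2)**2*s)*(-2) = -3 + (4*s)*(-2) = -3 - 8*s)
y(o)**2 = (-3 - 8*(-6/5))**2 = (-3 + 48/5)**2 = (33/5)**2 = 1089/25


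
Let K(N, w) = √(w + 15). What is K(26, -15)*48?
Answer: 0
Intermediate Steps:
K(N, w) = √(15 + w)
K(26, -15)*48 = √(15 - 15)*48 = √0*48 = 0*48 = 0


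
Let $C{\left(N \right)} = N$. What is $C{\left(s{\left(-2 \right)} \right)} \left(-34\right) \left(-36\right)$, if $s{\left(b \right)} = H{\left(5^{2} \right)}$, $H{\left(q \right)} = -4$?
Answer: $-4896$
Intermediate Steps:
$s{\left(b \right)} = -4$
$C{\left(s{\left(-2 \right)} \right)} \left(-34\right) \left(-36\right) = \left(-4\right) \left(-34\right) \left(-36\right) = 136 \left(-36\right) = -4896$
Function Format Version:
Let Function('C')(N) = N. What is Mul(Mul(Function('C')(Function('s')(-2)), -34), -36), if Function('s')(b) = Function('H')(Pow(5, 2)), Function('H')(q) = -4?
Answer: -4896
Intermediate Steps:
Function('s')(b) = -4
Mul(Mul(Function('C')(Function('s')(-2)), -34), -36) = Mul(Mul(-4, -34), -36) = Mul(136, -36) = -4896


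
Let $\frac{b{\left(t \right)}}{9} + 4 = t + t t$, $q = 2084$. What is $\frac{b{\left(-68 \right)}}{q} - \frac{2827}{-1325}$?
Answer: $\frac{15043517}{690325} \approx 21.792$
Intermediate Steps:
$b{\left(t \right)} = -36 + 9 t + 9 t^{2}$ ($b{\left(t \right)} = -36 + 9 \left(t + t t\right) = -36 + 9 \left(t + t^{2}\right) = -36 + \left(9 t + 9 t^{2}\right) = -36 + 9 t + 9 t^{2}$)
$\frac{b{\left(-68 \right)}}{q} - \frac{2827}{-1325} = \frac{-36 + 9 \left(-68\right) + 9 \left(-68\right)^{2}}{2084} - \frac{2827}{-1325} = \left(-36 - 612 + 9 \cdot 4624\right) \frac{1}{2084} - - \frac{2827}{1325} = \left(-36 - 612 + 41616\right) \frac{1}{2084} + \frac{2827}{1325} = 40968 \cdot \frac{1}{2084} + \frac{2827}{1325} = \frac{10242}{521} + \frac{2827}{1325} = \frac{15043517}{690325}$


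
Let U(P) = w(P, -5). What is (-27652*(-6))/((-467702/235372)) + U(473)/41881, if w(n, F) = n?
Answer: -817748177096269/9793913731 ≈ -83496.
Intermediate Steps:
U(P) = P
(-27652*(-6))/((-467702/235372)) + U(473)/41881 = (-27652*(-6))/((-467702/235372)) + 473/41881 = 165912/((-467702*1/235372)) + 473*(1/41881) = 165912/(-233851/117686) + 473/41881 = 165912*(-117686/233851) + 473/41881 = -19525519632/233851 + 473/41881 = -817748177096269/9793913731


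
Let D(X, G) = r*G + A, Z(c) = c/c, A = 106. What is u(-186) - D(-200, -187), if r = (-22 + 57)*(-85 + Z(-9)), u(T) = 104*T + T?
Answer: -569416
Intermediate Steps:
Z(c) = 1
u(T) = 105*T
r = -2940 (r = (-22 + 57)*(-85 + 1) = 35*(-84) = -2940)
D(X, G) = 106 - 2940*G (D(X, G) = -2940*G + 106 = 106 - 2940*G)
u(-186) - D(-200, -187) = 105*(-186) - (106 - 2940*(-187)) = -19530 - (106 + 549780) = -19530 - 1*549886 = -19530 - 549886 = -569416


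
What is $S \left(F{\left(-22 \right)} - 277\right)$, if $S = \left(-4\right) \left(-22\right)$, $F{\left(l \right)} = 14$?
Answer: $-23144$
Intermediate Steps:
$S = 88$
$S \left(F{\left(-22 \right)} - 277\right) = 88 \left(14 - 277\right) = 88 \left(-263\right) = -23144$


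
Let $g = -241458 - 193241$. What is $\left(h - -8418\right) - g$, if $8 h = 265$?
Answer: $\frac{3545201}{8} \approx 4.4315 \cdot 10^{5}$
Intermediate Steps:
$h = \frac{265}{8}$ ($h = \frac{1}{8} \cdot 265 = \frac{265}{8} \approx 33.125$)
$g = -434699$ ($g = -241458 - 193241 = -434699$)
$\left(h - -8418\right) - g = \left(\frac{265}{8} - -8418\right) - -434699 = \left(\frac{265}{8} + 8418\right) + 434699 = \frac{67609}{8} + 434699 = \frac{3545201}{8}$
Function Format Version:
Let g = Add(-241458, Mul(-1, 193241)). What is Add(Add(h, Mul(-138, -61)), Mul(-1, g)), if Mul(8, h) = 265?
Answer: Rational(3545201, 8) ≈ 4.4315e+5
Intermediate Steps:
h = Rational(265, 8) (h = Mul(Rational(1, 8), 265) = Rational(265, 8) ≈ 33.125)
g = -434699 (g = Add(-241458, -193241) = -434699)
Add(Add(h, Mul(-138, -61)), Mul(-1, g)) = Add(Add(Rational(265, 8), Mul(-138, -61)), Mul(-1, -434699)) = Add(Add(Rational(265, 8), 8418), 434699) = Add(Rational(67609, 8), 434699) = Rational(3545201, 8)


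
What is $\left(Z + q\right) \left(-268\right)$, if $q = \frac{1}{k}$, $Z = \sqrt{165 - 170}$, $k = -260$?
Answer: $\frac{67}{65} - 268 i \sqrt{5} \approx 1.0308 - 599.27 i$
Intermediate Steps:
$Z = i \sqrt{5}$ ($Z = \sqrt{-5} = i \sqrt{5} \approx 2.2361 i$)
$q = - \frac{1}{260}$ ($q = \frac{1}{-260} = - \frac{1}{260} \approx -0.0038462$)
$\left(Z + q\right) \left(-268\right) = \left(i \sqrt{5} - \frac{1}{260}\right) \left(-268\right) = \left(- \frac{1}{260} + i \sqrt{5}\right) \left(-268\right) = \frac{67}{65} - 268 i \sqrt{5}$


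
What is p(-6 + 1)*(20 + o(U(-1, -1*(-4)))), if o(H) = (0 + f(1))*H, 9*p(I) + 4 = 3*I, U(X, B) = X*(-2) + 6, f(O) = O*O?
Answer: -532/9 ≈ -59.111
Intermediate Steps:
f(O) = O**2
U(X, B) = 6 - 2*X (U(X, B) = -2*X + 6 = 6 - 2*X)
p(I) = -4/9 + I/3 (p(I) = -4/9 + (3*I)/9 = -4/9 + I/3)
o(H) = H (o(H) = (0 + 1**2)*H = (0 + 1)*H = 1*H = H)
p(-6 + 1)*(20 + o(U(-1, -1*(-4)))) = (-4/9 + (-6 + 1)/3)*(20 + (6 - 2*(-1))) = (-4/9 + (1/3)*(-5))*(20 + (6 + 2)) = (-4/9 - 5/3)*(20 + 8) = -19/9*28 = -532/9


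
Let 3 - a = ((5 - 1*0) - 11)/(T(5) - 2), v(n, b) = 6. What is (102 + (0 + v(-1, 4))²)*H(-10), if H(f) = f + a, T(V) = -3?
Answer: -5658/5 ≈ -1131.6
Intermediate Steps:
a = 9/5 (a = 3 - ((5 - 1*0) - 11)/(-3 - 2) = 3 - ((5 + 0) - 11)/(-5) = 3 - (5 - 11)*(-1)/5 = 3 - (-6)*(-1)/5 = 3 - 1*6/5 = 3 - 6/5 = 9/5 ≈ 1.8000)
H(f) = 9/5 + f (H(f) = f + 9/5 = 9/5 + f)
(102 + (0 + v(-1, 4))²)*H(-10) = (102 + (0 + 6)²)*(9/5 - 10) = (102 + 6²)*(-41/5) = (102 + 36)*(-41/5) = 138*(-41/5) = -5658/5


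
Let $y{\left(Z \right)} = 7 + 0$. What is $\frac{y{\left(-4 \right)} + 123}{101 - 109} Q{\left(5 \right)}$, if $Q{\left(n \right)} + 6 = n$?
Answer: $\frac{65}{4} \approx 16.25$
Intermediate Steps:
$y{\left(Z \right)} = 7$
$Q{\left(n \right)} = -6 + n$
$\frac{y{\left(-4 \right)} + 123}{101 - 109} Q{\left(5 \right)} = \frac{7 + 123}{101 - 109} \left(-6 + 5\right) = \frac{130}{-8} \left(-1\right) = 130 \left(- \frac{1}{8}\right) \left(-1\right) = \left(- \frac{65}{4}\right) \left(-1\right) = \frac{65}{4}$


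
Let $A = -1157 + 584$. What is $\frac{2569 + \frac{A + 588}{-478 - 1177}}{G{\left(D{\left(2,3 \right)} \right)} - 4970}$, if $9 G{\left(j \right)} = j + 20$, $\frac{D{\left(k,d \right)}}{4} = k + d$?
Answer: $- \frac{3826512}{7396195} \approx -0.51736$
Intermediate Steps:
$A = -573$
$D{\left(k,d \right)} = 4 d + 4 k$ ($D{\left(k,d \right)} = 4 \left(k + d\right) = 4 \left(d + k\right) = 4 d + 4 k$)
$G{\left(j \right)} = \frac{20}{9} + \frac{j}{9}$ ($G{\left(j \right)} = \frac{j + 20}{9} = \frac{20 + j}{9} = \frac{20}{9} + \frac{j}{9}$)
$\frac{2569 + \frac{A + 588}{-478 - 1177}}{G{\left(D{\left(2,3 \right)} \right)} - 4970} = \frac{2569 + \frac{-573 + 588}{-478 - 1177}}{\left(\frac{20}{9} + \frac{4 \cdot 3 + 4 \cdot 2}{9}\right) - 4970} = \frac{2569 + \frac{15}{-1655}}{\left(\frac{20}{9} + \frac{12 + 8}{9}\right) - 4970} = \frac{2569 + 15 \left(- \frac{1}{1655}\right)}{\left(\frac{20}{9} + \frac{1}{9} \cdot 20\right) - 4970} = \frac{2569 - \frac{3}{331}}{\left(\frac{20}{9} + \frac{20}{9}\right) - 4970} = \frac{850336}{331 \left(\frac{40}{9} - 4970\right)} = \frac{850336}{331 \left(- \frac{44690}{9}\right)} = \frac{850336}{331} \left(- \frac{9}{44690}\right) = - \frac{3826512}{7396195}$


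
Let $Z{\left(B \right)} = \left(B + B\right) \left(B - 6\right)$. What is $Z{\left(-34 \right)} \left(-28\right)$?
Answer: $-76160$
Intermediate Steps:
$Z{\left(B \right)} = 2 B \left(-6 + B\right)$
$Z{\left(-34 \right)} \left(-28\right) = 2 \left(-34\right) \left(-6 - 34\right) \left(-28\right) = 2 \left(-34\right) \left(-40\right) \left(-28\right) = 2720 \left(-28\right) = -76160$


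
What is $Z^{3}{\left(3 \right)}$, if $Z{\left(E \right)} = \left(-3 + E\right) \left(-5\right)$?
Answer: $0$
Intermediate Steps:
$Z{\left(E \right)} = 15 - 5 E$
$Z^{3}{\left(3 \right)} = \left(15 - 15\right)^{3} = 0^{3} = 0$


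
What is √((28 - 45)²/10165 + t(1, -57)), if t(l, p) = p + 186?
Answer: √13332149710/10165 ≈ 11.359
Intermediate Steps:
t(l, p) = 186 + p
√((28 - 45)²/10165 + t(1, -57)) = √((28 - 45)²/10165 + (186 - 57)) = √((-17)²*(1/10165) + 129) = √(289*(1/10165) + 129) = √(289/10165 + 129) = √(1311574/10165) = √13332149710/10165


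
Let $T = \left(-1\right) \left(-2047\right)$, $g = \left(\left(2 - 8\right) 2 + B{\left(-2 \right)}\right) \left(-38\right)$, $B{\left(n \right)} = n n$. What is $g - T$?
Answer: $-1743$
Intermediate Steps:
$B{\left(n \right)} = n^{2}$
$g = 304$ ($g = \left(\left(2 - 8\right) 2 + \left(-2\right)^{2}\right) \left(-38\right) = \left(\left(2 - 8\right) 2 + 4\right) \left(-38\right) = \left(\left(-6\right) 2 + 4\right) \left(-38\right) = \left(-12 + 4\right) \left(-38\right) = \left(-8\right) \left(-38\right) = 304$)
$T = 2047$
$g - T = 304 - 2047 = -1743$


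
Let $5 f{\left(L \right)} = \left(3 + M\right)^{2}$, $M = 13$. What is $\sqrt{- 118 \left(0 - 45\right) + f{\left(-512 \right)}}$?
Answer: $\frac{\sqrt{134030}}{5} \approx 73.22$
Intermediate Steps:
$f{\left(L \right)} = \frac{256}{5}$ ($f{\left(L \right)} = \frac{\left(3 + 13\right)^{2}}{5} = \frac{16^{2}}{5} = \frac{1}{5} \cdot 256 = \frac{256}{5}$)
$\sqrt{- 118 \left(0 - 45\right) + f{\left(-512 \right)}} = \sqrt{- 118 \left(0 - 45\right) + \frac{256}{5}} = \sqrt{\left(-118\right) \left(-45\right) + \frac{256}{5}} = \sqrt{5310 + \frac{256}{5}} = \sqrt{\frac{26806}{5}} = \frac{\sqrt{134030}}{5}$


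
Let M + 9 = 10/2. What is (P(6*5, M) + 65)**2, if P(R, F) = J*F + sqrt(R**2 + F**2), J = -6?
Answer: 8837 + 356*sqrt(229) ≈ 14224.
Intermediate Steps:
M = -4 (M = -9 + 10/2 = -9 + 10*(1/2) = -9 + 5 = -4)
P(R, F) = sqrt(F**2 + R**2) - 6*F (P(R, F) = -6*F + sqrt(R**2 + F**2) = -6*F + sqrt(F**2 + R**2) = sqrt(F**2 + R**2) - 6*F)
(P(6*5, M) + 65)**2 = ((sqrt((-4)**2 + (6*5)**2) - 6*(-4)) + 65)**2 = ((sqrt(16 + 30**2) + 24) + 65)**2 = ((sqrt(16 + 900) + 24) + 65)**2 = ((sqrt(916) + 24) + 65)**2 = ((2*sqrt(229) + 24) + 65)**2 = ((24 + 2*sqrt(229)) + 65)**2 = (89 + 2*sqrt(229))**2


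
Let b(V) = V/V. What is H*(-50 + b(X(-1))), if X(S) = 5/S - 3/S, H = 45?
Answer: -2205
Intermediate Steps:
X(S) = 2/S
b(V) = 1
H*(-50 + b(X(-1))) = 45*(-50 + 1) = 45*(-49) = -2205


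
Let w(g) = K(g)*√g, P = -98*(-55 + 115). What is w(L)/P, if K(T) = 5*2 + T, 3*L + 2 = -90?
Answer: 31*I*√69/13230 ≈ 0.019464*I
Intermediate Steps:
L = -92/3 (L = -⅔ + (⅓)*(-90) = -⅔ - 30 = -92/3 ≈ -30.667)
P = -5880 (P = -98*60 = -5880)
K(T) = 10 + T
w(g) = √g*(10 + g) (w(g) = (10 + g)*√g = √g*(10 + g))
w(L)/P = (√(-92/3)*(10 - 92/3))/(-5880) = ((2*I*√69/3)*(-62/3))*(-1/5880) = -124*I*√69/9*(-1/5880) = 31*I*√69/13230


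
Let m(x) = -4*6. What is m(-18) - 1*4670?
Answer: -4694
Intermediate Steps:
m(x) = -24
m(-18) - 1*4670 = -24 - 1*4670 = -24 - 4670 = -4694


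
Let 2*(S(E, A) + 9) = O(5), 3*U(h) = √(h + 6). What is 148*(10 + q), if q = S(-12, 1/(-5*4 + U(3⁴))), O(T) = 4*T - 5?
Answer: 1258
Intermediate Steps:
U(h) = √(6 + h)/3 (U(h) = √(h + 6)/3 = √(6 + h)/3)
O(T) = -5 + 4*T
S(E, A) = -3/2 (S(E, A) = -9 + (-5 + 4*5)/2 = -9 + (-5 + 20)/2 = -9 + (½)*15 = -9 + 15/2 = -3/2)
q = -3/2 ≈ -1.5000
148*(10 + q) = 148*(10 - 3/2) = 148*(17/2) = 1258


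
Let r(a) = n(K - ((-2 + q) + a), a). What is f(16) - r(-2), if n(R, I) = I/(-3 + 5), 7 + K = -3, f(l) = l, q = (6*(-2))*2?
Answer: 17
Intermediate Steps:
q = -24 (q = -12*2 = -24)
K = -10 (K = -7 - 3 = -10)
n(R, I) = I/2
r(a) = a/2
f(16) - r(-2) = 16 - (-2)/2 = 16 - 1*(-1) = 16 + 1 = 17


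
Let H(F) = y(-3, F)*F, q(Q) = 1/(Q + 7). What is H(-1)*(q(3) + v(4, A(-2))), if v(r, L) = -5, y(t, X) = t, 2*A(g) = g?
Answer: -147/10 ≈ -14.700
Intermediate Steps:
A(g) = g/2
q(Q) = 1/(7 + Q)
H(F) = -3*F
H(-1)*(q(3) + v(4, A(-2))) = (-3*(-1))*(1/(7 + 3) - 5) = 3*(1/10 - 5) = 3*(⅒ - 5) = 3*(-49/10) = -147/10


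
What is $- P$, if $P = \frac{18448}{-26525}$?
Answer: $\frac{18448}{26525} \approx 0.69549$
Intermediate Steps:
$P = - \frac{18448}{26525}$ ($P = 18448 \left(- \frac{1}{26525}\right) = - \frac{18448}{26525} \approx -0.69549$)
$- P = \left(-1\right) \left(- \frac{18448}{26525}\right) = \frac{18448}{26525}$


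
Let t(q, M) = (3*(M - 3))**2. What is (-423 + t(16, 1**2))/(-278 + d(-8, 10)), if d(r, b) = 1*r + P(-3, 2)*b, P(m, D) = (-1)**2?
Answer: 129/92 ≈ 1.4022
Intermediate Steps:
t(q, M) = (-9 + 3*M)**2 (t(q, M) = (3*(-3 + M))**2 = (-9 + 3*M)**2)
P(m, D) = 1
d(r, b) = b + r (d(r, b) = 1*r + 1*b = r + b = b + r)
(-423 + t(16, 1**2))/(-278 + d(-8, 10)) = (-423 + 9*(-3 + 1**2)**2)/(-278 + (10 - 8)) = (-423 + 9*(-3 + 1)**2)/(-278 + 2) = (-423 + 9*(-2)**2)/(-276) = (-423 + 9*4)*(-1/276) = (-423 + 36)*(-1/276) = -387*(-1/276) = 129/92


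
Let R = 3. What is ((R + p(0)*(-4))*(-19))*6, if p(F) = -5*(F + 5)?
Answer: -11742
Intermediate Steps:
p(F) = -25 - 5*F (p(F) = -5*(5 + F) = -25 - 5*F)
((R + p(0)*(-4))*(-19))*6 = ((3 + (-25 - 5*0)*(-4))*(-19))*6 = ((3 + (-25 + 0)*(-4))*(-19))*6 = ((3 - 25*(-4))*(-19))*6 = ((3 + 100)*(-19))*6 = (103*(-19))*6 = -1957*6 = -11742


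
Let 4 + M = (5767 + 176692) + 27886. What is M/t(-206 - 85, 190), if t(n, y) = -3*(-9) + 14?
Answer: 210341/41 ≈ 5130.3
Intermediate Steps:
t(n, y) = 41 (t(n, y) = 27 + 14 = 41)
M = 210341 (M = -4 + ((5767 + 176692) + 27886) = -4 + (182459 + 27886) = -4 + 210345 = 210341)
M/t(-206 - 85, 190) = 210341/41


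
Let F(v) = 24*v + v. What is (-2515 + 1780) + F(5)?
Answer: -610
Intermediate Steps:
F(v) = 25*v
(-2515 + 1780) + F(5) = (-2515 + 1780) + 25*5 = -735 + 125 = -610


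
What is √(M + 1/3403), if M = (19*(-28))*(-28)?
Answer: √172501775867/3403 ≈ 122.05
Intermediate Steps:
M = 14896 (M = -532*(-28) = 14896)
√(M + 1/3403) = √(14896 + 1/3403) = √(50691089/3403) = √172501775867/3403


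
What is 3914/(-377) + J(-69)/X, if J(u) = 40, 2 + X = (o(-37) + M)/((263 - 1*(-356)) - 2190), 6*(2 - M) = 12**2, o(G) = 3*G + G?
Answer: -8830772/280111 ≈ -31.526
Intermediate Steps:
o(G) = 4*G
M = -22 (M = 2 - 1/6*12**2 = 2 - 1/6*144 = 2 - 24 = -22)
X = -2972/1571 (X = -2 + (4*(-37) - 22)/((263 - 1*(-356)) - 2190) = -2 + (-148 - 22)/((263 + 356) - 2190) = -2 - 170/(619 - 2190) = -2 - 170/(-1571) = -2 - 170*(-1/1571) = -2 + 170/1571 = -2972/1571 ≈ -1.8918)
3914/(-377) + J(-69)/X = 3914/(-377) + 40/(-2972/1571) = 3914*(-1/377) + 40*(-1571/2972) = -3914/377 - 15710/743 = -8830772/280111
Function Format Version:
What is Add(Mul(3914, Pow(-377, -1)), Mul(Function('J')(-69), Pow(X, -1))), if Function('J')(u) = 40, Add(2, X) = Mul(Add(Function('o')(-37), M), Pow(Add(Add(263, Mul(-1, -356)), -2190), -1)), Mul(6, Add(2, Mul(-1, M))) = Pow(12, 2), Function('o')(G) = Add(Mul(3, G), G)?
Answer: Rational(-8830772, 280111) ≈ -31.526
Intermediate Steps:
Function('o')(G) = Mul(4, G)
M = -22 (M = Add(2, Mul(Rational(-1, 6), Pow(12, 2))) = Add(2, Mul(Rational(-1, 6), 144)) = Add(2, -24) = -22)
X = Rational(-2972, 1571) (X = Add(-2, Mul(Add(Mul(4, -37), -22), Pow(Add(Add(263, Mul(-1, -356)), -2190), -1))) = Add(-2, Mul(Add(-148, -22), Pow(Add(Add(263, 356), -2190), -1))) = Add(-2, Mul(-170, Pow(Add(619, -2190), -1))) = Add(-2, Mul(-170, Pow(-1571, -1))) = Add(-2, Mul(-170, Rational(-1, 1571))) = Add(-2, Rational(170, 1571)) = Rational(-2972, 1571) ≈ -1.8918)
Add(Mul(3914, Pow(-377, -1)), Mul(Function('J')(-69), Pow(X, -1))) = Add(Mul(3914, Pow(-377, -1)), Mul(40, Pow(Rational(-2972, 1571), -1))) = Add(Mul(3914, Rational(-1, 377)), Mul(40, Rational(-1571, 2972))) = Add(Rational(-3914, 377), Rational(-15710, 743)) = Rational(-8830772, 280111)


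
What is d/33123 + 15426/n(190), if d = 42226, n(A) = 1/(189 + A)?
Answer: 193652138068/33123 ≈ 5.8465e+6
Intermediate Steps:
d/33123 + 15426/n(190) = 42226/33123 + 15426/(1/(189 + 190)) = 42226*(1/33123) + 15426/(1/379) = 42226/33123 + 15426/(1/379) = 42226/33123 + 15426*379 = 42226/33123 + 5846454 = 193652138068/33123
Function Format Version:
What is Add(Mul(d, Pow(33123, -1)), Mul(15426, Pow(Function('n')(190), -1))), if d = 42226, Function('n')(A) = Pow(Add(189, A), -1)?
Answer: Rational(193652138068, 33123) ≈ 5.8465e+6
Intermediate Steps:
Add(Mul(d, Pow(33123, -1)), Mul(15426, Pow(Function('n')(190), -1))) = Add(Mul(42226, Pow(33123, -1)), Mul(15426, Pow(Pow(Add(189, 190), -1), -1))) = Add(Mul(42226, Rational(1, 33123)), Mul(15426, Pow(Pow(379, -1), -1))) = Add(Rational(42226, 33123), Mul(15426, Pow(Rational(1, 379), -1))) = Add(Rational(42226, 33123), Mul(15426, 379)) = Add(Rational(42226, 33123), 5846454) = Rational(193652138068, 33123)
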